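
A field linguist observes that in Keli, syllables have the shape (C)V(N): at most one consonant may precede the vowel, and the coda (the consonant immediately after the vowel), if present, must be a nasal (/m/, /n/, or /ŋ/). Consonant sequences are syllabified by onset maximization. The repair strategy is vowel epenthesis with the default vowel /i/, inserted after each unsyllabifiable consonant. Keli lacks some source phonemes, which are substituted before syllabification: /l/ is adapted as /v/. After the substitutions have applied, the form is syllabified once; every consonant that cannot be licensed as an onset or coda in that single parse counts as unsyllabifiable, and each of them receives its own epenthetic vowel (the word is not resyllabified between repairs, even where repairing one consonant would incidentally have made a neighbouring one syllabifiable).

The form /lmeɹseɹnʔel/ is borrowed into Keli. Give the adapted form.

Substitution: /l/ → /v/, giving /vmeɹseɹnʔev/.
The consonants /v/, /ɹ/, /ɹ/, /n/, /v/ cannot be parsed into a legal (C)V(N) syllable (only a nasal (/m/, /n/, or /ŋ/) is licensed in coda position; onsets are limited to one consonant).
Inserting the epenthetic vowel yields /v/ → /vi/, /ɹ/ → /ɹi/, /ɹ/ → /ɹi/, /n/ → /ni/, /v/ → /vi/.

vimeɹiseɹiniʔevi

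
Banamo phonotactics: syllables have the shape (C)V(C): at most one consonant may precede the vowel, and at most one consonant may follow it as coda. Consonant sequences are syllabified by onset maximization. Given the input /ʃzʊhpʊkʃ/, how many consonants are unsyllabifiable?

2

The consonants /ʃ/, /ʃ/ cannot be parsed into a legal (C)V(C) syllable (at most one coda consonant is licensed; onsets are limited to one consonant).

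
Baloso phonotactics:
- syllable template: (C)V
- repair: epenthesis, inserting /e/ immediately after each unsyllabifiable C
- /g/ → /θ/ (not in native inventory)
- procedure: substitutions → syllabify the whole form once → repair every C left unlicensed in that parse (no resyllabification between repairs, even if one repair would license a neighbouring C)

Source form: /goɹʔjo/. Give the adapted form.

θoɹeʔejo

Substitution: /g/ → /θ/, giving /θoɹʔjo/.
Under (C)V, the unsyllabifiable consonants are /ɹ/, /ʔ/ (no codas are permitted; onsets are limited to one consonant).
Epenthesis after each stranded consonant: /ɹ/ → /ɹe/, /ʔ/ → /ʔe/.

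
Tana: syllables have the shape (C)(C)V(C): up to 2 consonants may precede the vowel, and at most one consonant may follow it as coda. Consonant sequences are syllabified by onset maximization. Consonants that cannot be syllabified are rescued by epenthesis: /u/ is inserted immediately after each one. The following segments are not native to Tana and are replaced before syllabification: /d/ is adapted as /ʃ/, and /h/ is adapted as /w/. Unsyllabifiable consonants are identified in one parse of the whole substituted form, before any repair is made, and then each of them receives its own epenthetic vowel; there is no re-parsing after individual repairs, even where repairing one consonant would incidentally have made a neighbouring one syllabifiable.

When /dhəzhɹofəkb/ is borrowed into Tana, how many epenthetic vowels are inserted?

After substitution the input is /ʃwəzwɹofəkb/.
The unsyllabifiable consonants are /b/; each receives one epenthetic vowel.

1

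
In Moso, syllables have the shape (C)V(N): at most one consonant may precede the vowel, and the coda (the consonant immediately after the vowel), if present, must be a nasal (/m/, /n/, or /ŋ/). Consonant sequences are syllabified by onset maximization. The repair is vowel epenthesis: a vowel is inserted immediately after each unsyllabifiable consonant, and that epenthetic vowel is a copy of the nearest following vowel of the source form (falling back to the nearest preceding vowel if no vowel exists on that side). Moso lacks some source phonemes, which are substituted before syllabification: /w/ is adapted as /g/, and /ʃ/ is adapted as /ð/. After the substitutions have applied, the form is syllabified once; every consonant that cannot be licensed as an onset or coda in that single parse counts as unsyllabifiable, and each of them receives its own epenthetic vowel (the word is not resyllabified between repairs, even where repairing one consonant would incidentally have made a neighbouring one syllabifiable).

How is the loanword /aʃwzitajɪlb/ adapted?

aðigizitajɪlɪbɪ

Substitution: /ʃ/ → /ð/, /w/ → /g/, giving /aðgzitajɪlb/.
Under (C)V(N), the unsyllabifiable consonants are /ð/, /g/, /l/, /b/ (only a nasal (/m/, /n/, or /ŋ/) is licensed in coda position; onsets are limited to one consonant).
Each unlicensed consonant becomes the onset of a new syllable: /ð/ → /ði/, /g/ → /gi/, /l/ → /lɪ/, /b/ → /bɪ/.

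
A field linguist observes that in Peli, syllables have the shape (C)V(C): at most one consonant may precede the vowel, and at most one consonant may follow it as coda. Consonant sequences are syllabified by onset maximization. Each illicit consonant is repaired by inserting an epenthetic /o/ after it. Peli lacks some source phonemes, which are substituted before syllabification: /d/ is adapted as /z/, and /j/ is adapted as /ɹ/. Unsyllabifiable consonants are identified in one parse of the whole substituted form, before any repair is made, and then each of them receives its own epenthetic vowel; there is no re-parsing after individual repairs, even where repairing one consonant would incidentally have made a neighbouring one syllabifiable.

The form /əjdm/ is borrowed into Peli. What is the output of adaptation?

əɹzomo

Substitution: /j/ → /ɹ/, /d/ → /z/, giving /əɹzm/.
Syllabifying with onset maximization leaves /z/, /m/ stranded (at most one coda consonant is licensed; onsets are limited to one consonant).
Each unlicensed consonant becomes the onset of a new syllable: /z/ → /zo/, /m/ → /mo/.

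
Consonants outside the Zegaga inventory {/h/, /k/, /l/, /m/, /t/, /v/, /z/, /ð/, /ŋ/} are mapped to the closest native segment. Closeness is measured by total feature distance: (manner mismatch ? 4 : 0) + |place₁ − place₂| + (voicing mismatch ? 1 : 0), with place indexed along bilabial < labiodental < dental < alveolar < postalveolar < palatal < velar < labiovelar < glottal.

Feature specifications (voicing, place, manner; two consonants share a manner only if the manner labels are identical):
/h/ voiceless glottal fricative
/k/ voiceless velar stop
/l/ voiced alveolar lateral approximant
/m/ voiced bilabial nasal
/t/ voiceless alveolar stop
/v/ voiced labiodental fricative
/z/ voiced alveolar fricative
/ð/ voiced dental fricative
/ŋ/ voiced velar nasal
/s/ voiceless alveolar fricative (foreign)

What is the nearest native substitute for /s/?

/z/ is closest: same manner (fricative), place distance 0 (alveolar→alveolar), voicing differs (+1); total 1. Next closest is /ð/ at distance 2.

z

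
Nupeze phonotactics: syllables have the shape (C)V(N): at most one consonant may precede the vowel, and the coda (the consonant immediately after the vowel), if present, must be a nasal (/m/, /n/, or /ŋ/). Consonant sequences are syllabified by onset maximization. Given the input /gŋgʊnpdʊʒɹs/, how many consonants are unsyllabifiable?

Syllabifying with onset maximization leaves /g/, /ŋ/, /p/, /ʒ/, /ɹ/, /s/ stranded (only a nasal (/m/, /n/, or /ŋ/) is licensed in coda position; onsets are limited to one consonant).

6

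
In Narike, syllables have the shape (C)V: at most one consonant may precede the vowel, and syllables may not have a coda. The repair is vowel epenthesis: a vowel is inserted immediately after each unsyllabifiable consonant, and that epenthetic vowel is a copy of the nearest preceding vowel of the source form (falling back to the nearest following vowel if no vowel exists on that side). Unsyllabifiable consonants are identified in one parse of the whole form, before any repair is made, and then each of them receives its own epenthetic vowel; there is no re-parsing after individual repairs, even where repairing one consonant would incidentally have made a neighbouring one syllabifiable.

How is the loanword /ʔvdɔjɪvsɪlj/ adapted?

ʔɔvɔdɔjɪvɪsɪlɪjɪ

Under (C)V, the unsyllabifiable consonants are /ʔ/, /v/, /v/, /l/, /j/ (no codas are permitted; onsets are limited to one consonant).
Epenthesis after each stranded consonant: /ʔ/ → /ʔɔ/, /v/ → /vɔ/, /v/ → /vɪ/, /l/ → /lɪ/, /j/ → /jɪ/.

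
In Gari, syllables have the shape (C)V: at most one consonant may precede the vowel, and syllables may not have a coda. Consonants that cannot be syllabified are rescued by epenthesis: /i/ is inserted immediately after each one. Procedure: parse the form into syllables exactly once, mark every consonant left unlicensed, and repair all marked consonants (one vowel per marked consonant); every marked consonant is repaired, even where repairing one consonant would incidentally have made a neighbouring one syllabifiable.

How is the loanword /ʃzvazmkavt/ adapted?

Under (C)V, the unsyllabifiable consonants are /ʃ/, /z/, /z/, /m/, /v/, /t/ (no codas are permitted; onsets are limited to one consonant).
Each unlicensed consonant becomes the onset of a new syllable: /ʃ/ → /ʃi/, /z/ → /zi/, /z/ → /zi/, /m/ → /mi/, /v/ → /vi/, /t/ → /ti/.

ʃizivazimikaviti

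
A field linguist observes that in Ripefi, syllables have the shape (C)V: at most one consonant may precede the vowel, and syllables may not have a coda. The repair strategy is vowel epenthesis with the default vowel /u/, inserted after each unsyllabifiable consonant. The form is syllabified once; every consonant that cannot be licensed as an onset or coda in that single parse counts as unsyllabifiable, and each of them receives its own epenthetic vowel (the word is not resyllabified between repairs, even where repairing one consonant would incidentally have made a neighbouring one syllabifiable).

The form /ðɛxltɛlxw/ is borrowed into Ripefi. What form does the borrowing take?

ðɛxulutɛluxuwu

The consonants /x/, /l/, /l/, /x/, /w/ cannot be parsed into a legal (C)V syllable (no codas are permitted; onsets are limited to one consonant).
Epenthesis after each stranded consonant: /x/ → /xu/, /l/ → /lu/, /l/ → /lu/, /x/ → /xu/, /w/ → /wu/.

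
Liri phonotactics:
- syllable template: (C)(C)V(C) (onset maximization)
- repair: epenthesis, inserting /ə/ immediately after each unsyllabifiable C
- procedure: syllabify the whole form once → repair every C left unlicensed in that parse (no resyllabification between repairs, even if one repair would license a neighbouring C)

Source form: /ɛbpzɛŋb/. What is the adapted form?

The consonants /b/ cannot be parsed into a legal (C)(C)V(C) syllable (at most one coda consonant is licensed; onsets may contain at most 2 consonants).
Inserting the epenthetic vowel yields /b/ → /bə/.

ɛbpzɛŋbə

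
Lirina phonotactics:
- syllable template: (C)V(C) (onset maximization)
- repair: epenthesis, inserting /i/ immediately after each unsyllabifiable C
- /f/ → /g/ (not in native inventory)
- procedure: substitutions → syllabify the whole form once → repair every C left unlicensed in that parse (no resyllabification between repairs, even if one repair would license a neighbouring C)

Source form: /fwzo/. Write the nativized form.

Substitution: /f/ → /g/, giving /gwzo/.
Syllabifying with onset maximization leaves /g/, /w/ stranded (at most one coda consonant is licensed; onsets are limited to one consonant).
Inserting the epenthetic vowel yields /g/ → /gi/, /w/ → /wi/.

giwizo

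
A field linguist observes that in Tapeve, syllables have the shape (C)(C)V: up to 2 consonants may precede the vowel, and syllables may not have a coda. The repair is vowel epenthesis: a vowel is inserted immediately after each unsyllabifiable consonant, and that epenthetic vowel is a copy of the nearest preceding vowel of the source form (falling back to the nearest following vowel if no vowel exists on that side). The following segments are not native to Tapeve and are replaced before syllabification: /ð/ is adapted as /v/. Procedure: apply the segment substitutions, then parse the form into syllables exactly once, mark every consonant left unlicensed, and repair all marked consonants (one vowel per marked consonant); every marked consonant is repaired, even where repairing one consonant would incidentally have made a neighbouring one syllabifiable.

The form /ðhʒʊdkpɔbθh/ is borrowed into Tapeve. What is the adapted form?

vʊhʒʊdʊkpɔbɔθɔhɔ

Substitution: /ð/ → /v/, giving /vhʒʊdkpɔbθh/.
Under (C)(C)V, the unsyllabifiable consonants are /v/, /d/, /b/, /θ/, /h/ (no codas are permitted; onsets may contain at most 2 consonants).
Each unlicensed consonant becomes the onset of a new syllable: /v/ → /vʊ/, /d/ → /dʊ/, /b/ → /bɔ/, /θ/ → /θɔ/, /h/ → /hɔ/.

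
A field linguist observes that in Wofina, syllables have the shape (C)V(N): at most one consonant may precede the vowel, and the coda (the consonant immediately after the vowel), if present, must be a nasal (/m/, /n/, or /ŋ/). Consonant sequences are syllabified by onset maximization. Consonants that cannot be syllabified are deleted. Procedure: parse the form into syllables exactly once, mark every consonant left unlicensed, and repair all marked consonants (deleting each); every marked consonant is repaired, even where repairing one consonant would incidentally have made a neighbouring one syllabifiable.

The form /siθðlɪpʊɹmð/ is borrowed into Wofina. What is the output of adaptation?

silɪpʊ

Under (C)V(N), the unsyllabifiable consonants are /θ/, /ð/, /ɹ/, /m/, /ð/ (only a nasal (/m/, /n/, or /ŋ/) is licensed in coda position; onsets are limited to one consonant).
Each unlicensed consonant is deleted: /θ/, /ð/, /ɹ/, /m/, /ð/.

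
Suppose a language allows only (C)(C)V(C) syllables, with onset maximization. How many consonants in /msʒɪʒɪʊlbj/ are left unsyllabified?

3

The consonants /m/, /b/, /j/ cannot be parsed into a legal (C)(C)V(C) syllable (at most one coda consonant is licensed; onsets may contain at most 2 consonants).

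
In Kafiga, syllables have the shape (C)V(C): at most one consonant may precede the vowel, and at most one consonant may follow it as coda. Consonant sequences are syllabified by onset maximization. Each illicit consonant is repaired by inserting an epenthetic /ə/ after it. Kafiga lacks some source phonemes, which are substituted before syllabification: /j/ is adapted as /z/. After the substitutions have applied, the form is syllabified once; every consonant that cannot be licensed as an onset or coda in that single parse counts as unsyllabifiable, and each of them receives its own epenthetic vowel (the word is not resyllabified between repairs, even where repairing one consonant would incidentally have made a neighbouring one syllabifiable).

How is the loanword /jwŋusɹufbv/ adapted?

zəwəŋusɹufbəvə

Substitution: /j/ → /z/, giving /zwŋusɹufbv/.
The consonants /z/, /w/, /b/, /v/ cannot be parsed into a legal (C)V(C) syllable (at most one coda consonant is licensed; onsets are limited to one consonant).
Inserting the epenthetic vowel yields /z/ → /zə/, /w/ → /wə/, /b/ → /bə/, /v/ → /və/.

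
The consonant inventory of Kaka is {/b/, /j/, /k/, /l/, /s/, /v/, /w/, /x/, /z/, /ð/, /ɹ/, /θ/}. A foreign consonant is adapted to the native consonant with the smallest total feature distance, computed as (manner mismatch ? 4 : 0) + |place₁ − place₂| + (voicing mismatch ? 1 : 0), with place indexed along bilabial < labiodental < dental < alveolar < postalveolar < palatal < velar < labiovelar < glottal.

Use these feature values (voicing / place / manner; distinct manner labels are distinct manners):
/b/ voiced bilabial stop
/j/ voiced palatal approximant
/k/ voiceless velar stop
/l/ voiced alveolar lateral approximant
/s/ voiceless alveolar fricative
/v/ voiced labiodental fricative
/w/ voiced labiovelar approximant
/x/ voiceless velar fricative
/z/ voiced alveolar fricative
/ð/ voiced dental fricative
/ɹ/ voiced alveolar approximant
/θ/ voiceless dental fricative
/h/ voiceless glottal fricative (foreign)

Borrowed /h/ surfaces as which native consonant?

x

/x/ is closest: same manner (fricative), place distance 2 (glottal→velar), same voicing; total 2. Next closest is /s/ at distance 5.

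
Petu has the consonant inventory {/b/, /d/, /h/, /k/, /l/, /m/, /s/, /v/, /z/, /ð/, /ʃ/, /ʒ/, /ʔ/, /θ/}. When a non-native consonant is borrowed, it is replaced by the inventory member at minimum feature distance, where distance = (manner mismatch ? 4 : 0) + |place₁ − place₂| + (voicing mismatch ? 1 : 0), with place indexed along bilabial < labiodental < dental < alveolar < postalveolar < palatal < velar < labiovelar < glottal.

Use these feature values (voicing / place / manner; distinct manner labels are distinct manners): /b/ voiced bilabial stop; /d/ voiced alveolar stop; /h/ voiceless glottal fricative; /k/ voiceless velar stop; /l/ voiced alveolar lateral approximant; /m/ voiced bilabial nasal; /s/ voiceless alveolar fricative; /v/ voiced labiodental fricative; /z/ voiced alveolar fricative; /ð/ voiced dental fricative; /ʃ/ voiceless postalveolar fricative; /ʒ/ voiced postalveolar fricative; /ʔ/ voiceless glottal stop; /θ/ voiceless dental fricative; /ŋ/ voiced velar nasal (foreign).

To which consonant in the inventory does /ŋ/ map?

/k/ is closest: manner differs (nasal→stop, +4), place distance 0 (velar→velar), voicing differs (+1); total 5. Next closest is /m/ at distance 6.

k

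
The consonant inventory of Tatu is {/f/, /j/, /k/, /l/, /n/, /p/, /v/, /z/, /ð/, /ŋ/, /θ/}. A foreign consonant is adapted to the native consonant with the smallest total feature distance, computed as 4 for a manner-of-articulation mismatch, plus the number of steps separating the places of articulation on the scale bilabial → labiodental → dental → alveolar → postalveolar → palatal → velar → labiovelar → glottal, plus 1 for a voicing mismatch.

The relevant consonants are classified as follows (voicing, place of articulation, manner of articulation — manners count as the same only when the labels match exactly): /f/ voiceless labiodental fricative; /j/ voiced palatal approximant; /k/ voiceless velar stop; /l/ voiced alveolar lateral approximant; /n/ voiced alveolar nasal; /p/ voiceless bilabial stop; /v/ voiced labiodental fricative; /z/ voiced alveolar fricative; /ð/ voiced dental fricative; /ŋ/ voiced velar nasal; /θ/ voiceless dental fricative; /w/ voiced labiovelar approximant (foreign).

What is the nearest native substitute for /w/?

/j/ is closest: same manner (approximant), place distance 2 (labiovelar→palatal), same voicing; total 2. Next closest is /ŋ/ at distance 5.

j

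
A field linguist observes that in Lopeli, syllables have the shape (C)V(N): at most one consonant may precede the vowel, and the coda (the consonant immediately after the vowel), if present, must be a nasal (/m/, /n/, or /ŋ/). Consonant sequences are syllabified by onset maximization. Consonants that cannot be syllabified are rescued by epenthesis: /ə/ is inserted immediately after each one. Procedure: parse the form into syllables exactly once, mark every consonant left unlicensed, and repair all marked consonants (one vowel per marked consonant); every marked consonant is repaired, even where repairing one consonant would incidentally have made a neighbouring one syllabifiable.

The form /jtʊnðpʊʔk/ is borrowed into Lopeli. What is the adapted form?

Under (C)V(N), the unsyllabifiable consonants are /j/, /ð/, /ʔ/, /k/ (only a nasal (/m/, /n/, or /ŋ/) is licensed in coda position; onsets are limited to one consonant).
Inserting the epenthetic vowel yields /j/ → /jə/, /ð/ → /ðə/, /ʔ/ → /ʔə/, /k/ → /kə/.

jətʊnðəpʊʔəkə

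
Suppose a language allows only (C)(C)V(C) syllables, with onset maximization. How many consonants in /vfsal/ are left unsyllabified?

Syllabifying with onset maximization leaves /v/ stranded (at most one coda consonant is licensed; onsets may contain at most 2 consonants).

1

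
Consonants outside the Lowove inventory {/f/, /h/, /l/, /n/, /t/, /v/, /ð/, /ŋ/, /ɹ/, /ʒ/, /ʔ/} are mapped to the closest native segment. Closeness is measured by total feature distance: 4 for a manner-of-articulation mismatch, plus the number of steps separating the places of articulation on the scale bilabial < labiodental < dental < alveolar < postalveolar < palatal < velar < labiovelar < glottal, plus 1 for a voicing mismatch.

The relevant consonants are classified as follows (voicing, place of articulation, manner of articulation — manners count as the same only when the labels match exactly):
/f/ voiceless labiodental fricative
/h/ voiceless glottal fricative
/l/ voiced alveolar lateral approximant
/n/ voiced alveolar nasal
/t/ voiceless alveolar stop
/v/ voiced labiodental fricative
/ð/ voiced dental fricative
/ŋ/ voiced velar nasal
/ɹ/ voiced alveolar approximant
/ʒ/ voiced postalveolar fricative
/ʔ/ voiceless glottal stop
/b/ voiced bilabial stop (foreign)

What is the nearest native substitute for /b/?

t

/t/ is closest: same manner (stop), place distance 3 (bilabial→alveolar), voicing differs (+1); total 4. Next closest is /v/ at distance 5.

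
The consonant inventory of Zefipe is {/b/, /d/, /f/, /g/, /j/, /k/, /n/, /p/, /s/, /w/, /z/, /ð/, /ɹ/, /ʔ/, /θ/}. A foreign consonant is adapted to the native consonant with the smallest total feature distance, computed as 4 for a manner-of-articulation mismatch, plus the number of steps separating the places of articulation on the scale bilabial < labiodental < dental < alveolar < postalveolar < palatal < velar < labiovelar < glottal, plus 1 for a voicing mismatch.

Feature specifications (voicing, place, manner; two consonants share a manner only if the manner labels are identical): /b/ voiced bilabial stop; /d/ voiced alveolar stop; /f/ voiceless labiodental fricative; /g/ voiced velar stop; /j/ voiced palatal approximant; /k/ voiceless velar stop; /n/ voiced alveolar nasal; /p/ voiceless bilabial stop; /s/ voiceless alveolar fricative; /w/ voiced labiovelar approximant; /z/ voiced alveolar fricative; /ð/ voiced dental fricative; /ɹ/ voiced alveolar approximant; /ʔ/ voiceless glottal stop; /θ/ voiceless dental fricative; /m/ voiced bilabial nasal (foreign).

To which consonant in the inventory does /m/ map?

/n/ is closest: same manner (nasal), place distance 3 (bilabial→alveolar), same voicing; total 3. Next closest is /b/ at distance 4.

n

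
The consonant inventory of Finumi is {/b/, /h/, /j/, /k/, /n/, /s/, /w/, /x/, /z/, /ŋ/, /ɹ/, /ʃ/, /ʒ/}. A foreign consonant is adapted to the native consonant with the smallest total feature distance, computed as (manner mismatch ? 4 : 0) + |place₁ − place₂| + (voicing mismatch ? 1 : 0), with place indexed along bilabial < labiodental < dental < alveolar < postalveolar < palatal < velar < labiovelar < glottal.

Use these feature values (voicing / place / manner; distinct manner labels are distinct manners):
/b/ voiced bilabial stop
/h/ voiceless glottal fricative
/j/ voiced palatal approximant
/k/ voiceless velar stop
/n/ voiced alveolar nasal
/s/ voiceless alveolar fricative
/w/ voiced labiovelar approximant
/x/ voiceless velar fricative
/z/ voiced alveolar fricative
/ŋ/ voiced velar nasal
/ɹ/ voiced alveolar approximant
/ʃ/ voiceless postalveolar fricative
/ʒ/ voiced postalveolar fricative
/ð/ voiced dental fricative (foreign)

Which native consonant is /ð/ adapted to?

z

/z/ is closest: same manner (fricative), place distance 1 (dental→alveolar), same voicing; total 1. Next closest is /s/ at distance 2.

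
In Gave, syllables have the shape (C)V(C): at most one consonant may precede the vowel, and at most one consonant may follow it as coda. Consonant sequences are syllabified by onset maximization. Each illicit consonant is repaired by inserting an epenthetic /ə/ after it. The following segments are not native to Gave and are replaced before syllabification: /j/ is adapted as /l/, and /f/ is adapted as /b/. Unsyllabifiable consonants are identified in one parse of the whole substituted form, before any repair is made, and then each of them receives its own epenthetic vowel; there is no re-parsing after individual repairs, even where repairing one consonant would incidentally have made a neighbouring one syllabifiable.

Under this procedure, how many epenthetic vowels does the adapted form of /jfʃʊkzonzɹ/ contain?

After substitution the input is /lbʃʊkzonzɹ/.
The unsyllabifiable consonants are /l/, /b/, /z/, /ɹ/; each receives one epenthetic vowel.

4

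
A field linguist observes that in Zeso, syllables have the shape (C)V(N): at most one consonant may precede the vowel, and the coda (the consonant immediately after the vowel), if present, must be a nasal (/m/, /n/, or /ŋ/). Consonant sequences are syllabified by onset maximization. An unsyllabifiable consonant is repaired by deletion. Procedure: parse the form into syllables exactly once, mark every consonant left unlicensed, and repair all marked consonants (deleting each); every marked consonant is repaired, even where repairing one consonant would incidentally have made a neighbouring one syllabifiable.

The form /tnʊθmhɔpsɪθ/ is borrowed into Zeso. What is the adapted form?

nʊhɔsɪ

The consonants /t/, /θ/, /m/, /p/, /θ/ cannot be parsed into a legal (C)V(N) syllable (only a nasal (/m/, /n/, or /ŋ/) is licensed in coda position; onsets are limited to one consonant).
Deletion applies to /t/, /θ/, /m/, /p/, /θ/.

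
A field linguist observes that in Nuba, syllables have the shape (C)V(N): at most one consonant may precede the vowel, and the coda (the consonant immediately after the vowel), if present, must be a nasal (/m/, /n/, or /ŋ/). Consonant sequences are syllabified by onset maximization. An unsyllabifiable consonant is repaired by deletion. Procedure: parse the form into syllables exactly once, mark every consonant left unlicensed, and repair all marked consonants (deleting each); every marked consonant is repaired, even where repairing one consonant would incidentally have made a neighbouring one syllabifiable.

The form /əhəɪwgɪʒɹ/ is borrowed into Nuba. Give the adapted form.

əhəɪgɪ

Under (C)V(N), the unsyllabifiable consonants are /w/, /ʒ/, /ɹ/ (only a nasal (/m/, /n/, or /ŋ/) is licensed in coda position; onsets are limited to one consonant).
Each unlicensed consonant is deleted: /w/, /ʒ/, /ɹ/.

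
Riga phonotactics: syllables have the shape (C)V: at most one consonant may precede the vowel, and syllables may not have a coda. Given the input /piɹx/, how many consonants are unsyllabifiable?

Syllabifying with onset maximization leaves /ɹ/, /x/ stranded (no codas are permitted; onsets are limited to one consonant).

2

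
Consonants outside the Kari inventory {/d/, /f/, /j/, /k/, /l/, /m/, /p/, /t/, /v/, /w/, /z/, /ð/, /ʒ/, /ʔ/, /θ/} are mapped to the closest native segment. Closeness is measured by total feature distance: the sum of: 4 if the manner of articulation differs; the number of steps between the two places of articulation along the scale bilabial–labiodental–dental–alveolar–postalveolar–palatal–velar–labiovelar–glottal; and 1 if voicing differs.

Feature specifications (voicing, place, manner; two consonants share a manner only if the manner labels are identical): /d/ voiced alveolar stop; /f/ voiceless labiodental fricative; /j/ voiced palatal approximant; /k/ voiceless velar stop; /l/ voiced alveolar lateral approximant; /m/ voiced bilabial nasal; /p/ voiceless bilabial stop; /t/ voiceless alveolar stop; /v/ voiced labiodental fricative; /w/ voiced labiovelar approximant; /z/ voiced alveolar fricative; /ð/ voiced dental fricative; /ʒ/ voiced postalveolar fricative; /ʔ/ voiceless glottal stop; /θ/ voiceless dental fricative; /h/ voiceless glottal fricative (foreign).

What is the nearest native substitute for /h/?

/ʔ/ is closest: manner differs (fricative→stop, +4), place distance 0 (glottal→glottal), same voicing; total 4. Next closest is /ʒ/ at distance 5.

ʔ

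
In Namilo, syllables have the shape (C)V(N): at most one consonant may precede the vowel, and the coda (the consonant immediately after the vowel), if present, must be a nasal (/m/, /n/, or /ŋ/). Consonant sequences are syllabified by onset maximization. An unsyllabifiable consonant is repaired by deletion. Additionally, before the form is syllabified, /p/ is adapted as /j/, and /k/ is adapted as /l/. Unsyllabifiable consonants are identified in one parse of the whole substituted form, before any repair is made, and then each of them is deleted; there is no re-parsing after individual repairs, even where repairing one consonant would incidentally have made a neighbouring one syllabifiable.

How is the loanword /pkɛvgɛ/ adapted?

lɛgɛ

Substitution: /p/ → /j/, /k/ → /l/, giving /jlɛvgɛ/.
The consonants /j/, /v/ cannot be parsed into a legal (C)V(N) syllable (only a nasal (/m/, /n/, or /ŋ/) is licensed in coda position; onsets are limited to one consonant).
Deleting the stranded consonants removes /j/, /v/.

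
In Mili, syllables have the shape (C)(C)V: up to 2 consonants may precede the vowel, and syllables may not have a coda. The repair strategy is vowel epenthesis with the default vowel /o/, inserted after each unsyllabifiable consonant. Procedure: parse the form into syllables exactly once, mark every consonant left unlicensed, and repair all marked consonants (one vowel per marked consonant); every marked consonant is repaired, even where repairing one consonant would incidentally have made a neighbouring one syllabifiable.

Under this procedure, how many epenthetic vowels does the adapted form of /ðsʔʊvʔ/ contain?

The unsyllabifiable consonants are /ð/, /v/, /ʔ/; each receives one epenthetic vowel.

3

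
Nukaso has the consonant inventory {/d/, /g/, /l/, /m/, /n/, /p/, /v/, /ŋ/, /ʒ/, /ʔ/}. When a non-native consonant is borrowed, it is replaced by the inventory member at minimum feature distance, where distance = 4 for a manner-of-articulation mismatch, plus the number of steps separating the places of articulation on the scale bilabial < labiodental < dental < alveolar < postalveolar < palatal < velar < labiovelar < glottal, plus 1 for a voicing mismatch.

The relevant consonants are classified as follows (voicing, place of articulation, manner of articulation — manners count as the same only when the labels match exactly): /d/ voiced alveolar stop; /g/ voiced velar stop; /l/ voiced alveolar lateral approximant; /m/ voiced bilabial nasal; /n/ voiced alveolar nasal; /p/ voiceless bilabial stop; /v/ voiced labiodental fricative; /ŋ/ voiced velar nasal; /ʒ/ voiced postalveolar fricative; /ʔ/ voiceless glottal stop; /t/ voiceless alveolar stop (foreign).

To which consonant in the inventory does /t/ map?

d

/d/ is closest: same manner (stop), place distance 0 (alveolar→alveolar), voicing differs (+1); total 1. Next closest is /p/ at distance 3.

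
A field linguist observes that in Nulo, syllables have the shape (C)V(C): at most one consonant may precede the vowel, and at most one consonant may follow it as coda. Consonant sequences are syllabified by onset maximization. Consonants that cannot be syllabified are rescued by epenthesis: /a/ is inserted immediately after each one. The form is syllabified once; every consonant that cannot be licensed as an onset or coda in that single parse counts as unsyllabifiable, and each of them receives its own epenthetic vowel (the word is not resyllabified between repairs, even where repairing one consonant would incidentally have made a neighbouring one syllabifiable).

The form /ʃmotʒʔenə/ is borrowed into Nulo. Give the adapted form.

ʃamotʒaʔenə

Under (C)V(C), the unsyllabifiable consonants are /ʃ/, /ʒ/ (at most one coda consonant is licensed; onsets are limited to one consonant).
Inserting the epenthetic vowel yields /ʃ/ → /ʃa/, /ʒ/ → /ʒa/.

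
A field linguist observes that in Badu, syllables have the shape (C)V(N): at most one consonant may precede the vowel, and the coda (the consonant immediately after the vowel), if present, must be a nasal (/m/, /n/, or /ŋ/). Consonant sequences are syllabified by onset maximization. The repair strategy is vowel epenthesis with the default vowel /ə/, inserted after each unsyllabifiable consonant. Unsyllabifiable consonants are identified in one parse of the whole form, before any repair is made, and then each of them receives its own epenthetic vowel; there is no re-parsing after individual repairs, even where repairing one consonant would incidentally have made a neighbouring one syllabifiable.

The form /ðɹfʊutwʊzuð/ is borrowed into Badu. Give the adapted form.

Syllabifying with onset maximization leaves /ð/, /ɹ/, /t/, /ð/ stranded (only a nasal (/m/, /n/, or /ŋ/) is licensed in coda position; onsets are limited to one consonant).
Epenthesis after each stranded consonant: /ð/ → /ðə/, /ɹ/ → /ɹə/, /t/ → /tə/, /ð/ → /ðə/.

ðəɹəfʊutəwʊzuðə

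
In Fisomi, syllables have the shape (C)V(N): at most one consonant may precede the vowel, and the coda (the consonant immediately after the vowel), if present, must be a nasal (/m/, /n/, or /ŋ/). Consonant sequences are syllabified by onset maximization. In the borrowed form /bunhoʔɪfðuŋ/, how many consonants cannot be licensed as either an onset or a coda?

1

Syllabifying with onset maximization leaves /f/ stranded (only a nasal (/m/, /n/, or /ŋ/) is licensed in coda position; onsets are limited to one consonant).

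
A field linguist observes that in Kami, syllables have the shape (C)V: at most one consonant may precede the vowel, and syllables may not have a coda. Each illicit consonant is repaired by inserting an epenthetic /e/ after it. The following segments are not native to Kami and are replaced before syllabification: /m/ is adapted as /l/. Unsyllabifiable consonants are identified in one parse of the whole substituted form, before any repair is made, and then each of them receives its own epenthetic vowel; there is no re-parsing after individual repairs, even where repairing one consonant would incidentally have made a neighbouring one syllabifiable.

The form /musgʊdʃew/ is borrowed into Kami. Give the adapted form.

Substitution: /m/ → /l/, giving /lusgʊdʃew/.
Under (C)V, the unsyllabifiable consonants are /s/, /d/, /w/ (no codas are permitted; onsets are limited to one consonant).
Each unlicensed consonant becomes the onset of a new syllable: /s/ → /se/, /d/ → /de/, /w/ → /we/.

lusegʊdeʃewe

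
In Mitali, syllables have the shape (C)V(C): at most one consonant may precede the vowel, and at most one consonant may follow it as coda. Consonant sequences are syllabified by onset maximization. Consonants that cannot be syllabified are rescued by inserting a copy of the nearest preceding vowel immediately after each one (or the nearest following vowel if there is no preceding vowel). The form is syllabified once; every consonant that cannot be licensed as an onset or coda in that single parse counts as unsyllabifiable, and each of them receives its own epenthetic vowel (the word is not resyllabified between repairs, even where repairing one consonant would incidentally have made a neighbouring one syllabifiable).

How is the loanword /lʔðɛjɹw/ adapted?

lɛʔɛðɛjɹɛwɛ

Under (C)V(C), the unsyllabifiable consonants are /l/, /ʔ/, /ɹ/, /w/ (at most one coda consonant is licensed; onsets are limited to one consonant).
Inserting the epenthetic vowel yields /l/ → /lɛ/, /ʔ/ → /ʔɛ/, /ɹ/ → /ɹɛ/, /w/ → /wɛ/.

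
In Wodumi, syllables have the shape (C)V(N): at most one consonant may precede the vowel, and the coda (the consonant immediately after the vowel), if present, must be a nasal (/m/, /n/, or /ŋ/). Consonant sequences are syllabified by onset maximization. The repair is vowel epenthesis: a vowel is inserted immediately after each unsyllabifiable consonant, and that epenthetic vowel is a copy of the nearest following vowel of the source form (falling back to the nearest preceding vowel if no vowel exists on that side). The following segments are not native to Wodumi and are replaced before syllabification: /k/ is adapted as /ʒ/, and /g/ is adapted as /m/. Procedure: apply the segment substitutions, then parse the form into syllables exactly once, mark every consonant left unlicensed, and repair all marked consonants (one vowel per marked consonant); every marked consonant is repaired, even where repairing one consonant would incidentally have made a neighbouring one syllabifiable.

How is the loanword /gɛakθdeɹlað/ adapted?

Substitution: /g/ → /m/, /k/ → /ʒ/, giving /mɛaʒθdeɹlað/.
Under (C)V(N), the unsyllabifiable consonants are /ʒ/, /θ/, /ɹ/, /ð/ (only a nasal (/m/, /n/, or /ŋ/) is licensed in coda position; onsets are limited to one consonant).
Epenthesis after each stranded consonant: /ʒ/ → /ʒe/, /θ/ → /θe/, /ɹ/ → /ɹa/, /ð/ → /ða/.

mɛaʒeθedeɹalaða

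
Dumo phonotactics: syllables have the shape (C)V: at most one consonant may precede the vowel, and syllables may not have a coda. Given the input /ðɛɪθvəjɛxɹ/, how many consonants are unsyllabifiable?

3

Syllabifying with onset maximization leaves /θ/, /x/, /ɹ/ stranded (no codas are permitted; onsets are limited to one consonant).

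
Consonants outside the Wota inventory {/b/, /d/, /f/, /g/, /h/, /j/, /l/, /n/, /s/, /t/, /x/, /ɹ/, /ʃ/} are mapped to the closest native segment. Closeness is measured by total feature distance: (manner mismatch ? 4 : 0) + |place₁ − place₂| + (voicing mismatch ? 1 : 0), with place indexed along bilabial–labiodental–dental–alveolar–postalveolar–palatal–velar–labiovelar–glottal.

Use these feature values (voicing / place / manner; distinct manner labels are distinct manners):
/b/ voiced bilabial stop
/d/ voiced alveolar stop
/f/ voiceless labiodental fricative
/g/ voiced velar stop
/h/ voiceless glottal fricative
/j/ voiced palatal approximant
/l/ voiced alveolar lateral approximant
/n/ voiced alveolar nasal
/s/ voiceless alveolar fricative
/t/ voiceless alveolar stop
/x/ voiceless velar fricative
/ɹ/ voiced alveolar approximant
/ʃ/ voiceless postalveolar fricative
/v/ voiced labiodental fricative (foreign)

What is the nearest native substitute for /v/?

/f/ is closest: same manner (fricative), place distance 0 (labiodental→labiodental), voicing differs (+1); total 1. Next closest is /s/ at distance 3.

f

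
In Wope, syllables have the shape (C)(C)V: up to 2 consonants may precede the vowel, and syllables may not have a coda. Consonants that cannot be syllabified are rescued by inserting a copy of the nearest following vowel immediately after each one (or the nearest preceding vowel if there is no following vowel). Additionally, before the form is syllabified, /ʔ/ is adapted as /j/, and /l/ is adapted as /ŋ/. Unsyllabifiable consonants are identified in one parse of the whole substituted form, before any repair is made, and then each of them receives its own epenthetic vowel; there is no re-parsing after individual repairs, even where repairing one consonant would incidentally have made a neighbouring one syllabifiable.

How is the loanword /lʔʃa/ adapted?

Substitution: /l/ → /ŋ/, /ʔ/ → /j/, giving /ŋjʃa/.
The consonants /ŋ/ cannot be parsed into a legal (C)(C)V syllable (no codas are permitted; onsets may contain at most 2 consonants).
Each unlicensed consonant becomes the onset of a new syllable: /ŋ/ → /ŋa/.

ŋajʃa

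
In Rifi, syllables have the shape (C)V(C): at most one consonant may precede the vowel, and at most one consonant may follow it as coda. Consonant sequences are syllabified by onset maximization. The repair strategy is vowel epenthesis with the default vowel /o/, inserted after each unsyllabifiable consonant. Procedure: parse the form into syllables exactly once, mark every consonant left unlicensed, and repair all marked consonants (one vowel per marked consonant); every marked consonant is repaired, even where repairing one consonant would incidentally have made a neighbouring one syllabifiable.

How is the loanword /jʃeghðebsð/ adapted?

The consonants /j/, /h/, /s/, /ð/ cannot be parsed into a legal (C)V(C) syllable (at most one coda consonant is licensed; onsets are limited to one consonant).
Epenthesis after each stranded consonant: /j/ → /jo/, /h/ → /ho/, /s/ → /so/, /ð/ → /ðo/.

joʃeghoðebsoðo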